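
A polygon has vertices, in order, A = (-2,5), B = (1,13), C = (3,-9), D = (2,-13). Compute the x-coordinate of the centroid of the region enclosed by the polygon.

133/174

Apply Gauss's area formula. First the cross-terms c_i = x_i·y_{i+1} − x_{i+1}·y_i:
  -31, -48, -21, -16  ⇒  2A = -116, A = -58.
Then Σ (x_i + x_{i+1})·c_i = -266, so x̄ = -266 / (6·(-58)) = 133/174.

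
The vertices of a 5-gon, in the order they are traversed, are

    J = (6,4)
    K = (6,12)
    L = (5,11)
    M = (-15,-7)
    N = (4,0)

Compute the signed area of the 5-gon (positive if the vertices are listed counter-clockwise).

114

Apply the shoelace formula: 2A = Σ (x_i·y_{i+1} − x_{i+1}·y_i), indices taken mod 5.
Σ = (48) + (6) + (130) + (28) + (16) = 228
Signed area = Σ/2 = 114 (positive ⇒ counter-clockwise traversal).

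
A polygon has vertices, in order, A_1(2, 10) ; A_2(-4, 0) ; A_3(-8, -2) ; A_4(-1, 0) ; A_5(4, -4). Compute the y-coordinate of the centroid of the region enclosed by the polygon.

Apply Gauss's area formula. First the cross-terms c_i = x_i·y_{i+1} − x_{i+1}·y_i:
  40, 8, -2, 4, 48  ⇒  2A = 98, A = 49.
Then Σ (y_i + y_{i+1})·c_i = 660, so ȳ = 660 / (6·49) = 110/49.

110/49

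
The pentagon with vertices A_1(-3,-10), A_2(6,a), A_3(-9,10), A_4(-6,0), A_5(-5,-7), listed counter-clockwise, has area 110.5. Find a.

-5

Write out the shoelace sum; only the two edges meeting at A_2 involve a:
2·Area = [((-3)·a − 6·(-10)) + (6·10 − (-9)·a)] + 131
       = 6·a + 251 = 221
⇒ a = -5.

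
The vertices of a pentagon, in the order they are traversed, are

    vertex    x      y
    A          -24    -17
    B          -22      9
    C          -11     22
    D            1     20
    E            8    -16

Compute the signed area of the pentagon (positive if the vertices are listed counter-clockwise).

-956.5

Apply the shoelace (surveyor's) formula: 2A = Σ (x_i·y_{i+1} − x_{i+1}·y_i), indices taken mod 5.
Cross-terms: -590, -385, -242, -176, -520  ⇒  Σ = -1913
Signed area = Σ/2 = -956.5 (negative ⇒ clockwise traversal).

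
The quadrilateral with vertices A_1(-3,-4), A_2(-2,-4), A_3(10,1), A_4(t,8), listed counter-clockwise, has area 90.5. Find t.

The doubled signed area Σ (x_i y_{i+1} − x_{i+1} y_i) is linear in t.
With t=0 it equals 146; the coefficient of t is -5 (from the two edges through A_4).
So -5·t + 146 = 2·90.5 = 181 ⇒ t = -7.

-7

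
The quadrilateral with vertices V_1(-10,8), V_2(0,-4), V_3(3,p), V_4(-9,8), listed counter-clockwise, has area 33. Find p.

The doubled signed area Σ (x_i y_{i+1} − x_{i+1} y_i) is linear in p.
With p=0 it equals 84; the coefficient of p is 9 (from the two edges through V_3).
So 9·p + 84 = 2·33 = 66 ⇒ p = -2.

-2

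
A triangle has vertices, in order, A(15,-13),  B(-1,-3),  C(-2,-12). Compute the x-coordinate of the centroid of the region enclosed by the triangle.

4

Apply Gauss's area formula. First the cross-terms c_i = x_i·y_{i+1} − x_{i+1}·y_i:
  -58, 6, 206  ⇒  2A = 154, A = 77.
Then Σ (x_i + x_{i+1})·c_i = 1848, so x̄ = 1848 / (6·77) = 4.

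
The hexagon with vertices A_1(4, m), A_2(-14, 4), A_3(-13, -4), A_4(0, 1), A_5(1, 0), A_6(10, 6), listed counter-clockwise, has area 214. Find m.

The doubled signed area Σ (x_i y_{i+1} − x_{i+1} y_i) is linear in m.
With m=0 it equals 92; the coefficient of m is 24 (from the two edges through A_1).
So 24·m + 92 = 2·214 = 428 ⇒ m = 14.

14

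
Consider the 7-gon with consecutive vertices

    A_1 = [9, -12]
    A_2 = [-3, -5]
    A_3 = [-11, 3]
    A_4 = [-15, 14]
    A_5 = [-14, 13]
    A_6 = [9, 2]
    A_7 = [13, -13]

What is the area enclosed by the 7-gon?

Apply Gauss's area formula: 2A = Σ (x_i·y_{i+1} − x_{i+1}·y_i), indices taken mod 7.
Cross-terms: -81, -64, -109, 1, -145, -143, -39  ⇒  Σ = -580
Area = |Σ|/2 = 290.

290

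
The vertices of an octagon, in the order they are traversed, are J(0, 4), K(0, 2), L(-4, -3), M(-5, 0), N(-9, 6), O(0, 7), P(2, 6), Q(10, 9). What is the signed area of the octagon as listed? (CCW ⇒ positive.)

Apply the shoelace formula: 2A = Σ (x_i·y_{i+1} − x_{i+1}·y_i), indices taken mod 8.
Σ = (0) + (8) + (-15) + (-30) + (-63) + (-14) + (-42) + (40) = -116
Signed area = Σ/2 = -58 (negative ⇒ clockwise traversal).

-58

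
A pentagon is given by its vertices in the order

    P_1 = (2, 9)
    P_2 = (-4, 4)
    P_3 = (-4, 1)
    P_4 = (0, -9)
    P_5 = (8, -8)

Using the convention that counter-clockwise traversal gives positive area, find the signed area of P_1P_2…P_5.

Apply the shoelace (surveyor's) formula: 2A = Σ (x_i·y_{i+1} − x_{i+1}·y_i), indices taken mod 5.
P_1→P_2: (2)(4) − (-4)(9) = 44
P_2→P_3: (-4)(1) − (-4)(4) = 12
P_3→P_4: (-4)(-9) − (0)(1) = 36
P_4→P_5: (0)(-8) − (8)(-9) = 72
P_5→P_1: (8)(9) − (2)(-8) = 88
Σ = 252
Signed area = Σ/2 = 126 (positive ⇒ counter-clockwise traversal).

126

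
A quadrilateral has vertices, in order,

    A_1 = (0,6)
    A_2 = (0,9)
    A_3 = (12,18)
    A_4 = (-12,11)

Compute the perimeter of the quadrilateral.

56

|A_1A_2| = √((0)² + (3)²) = √9 = 3
|A_2A_3| = √((12)² + (9)²) = √225 = 15
|A_3A_4| = √((-24)² + (-7)²) = √625 = 25
|A_4A_1| = √((12)² + (-5)²) = √169 = 13
Perimeter = 3 + 15 + 25 + 13 = 56.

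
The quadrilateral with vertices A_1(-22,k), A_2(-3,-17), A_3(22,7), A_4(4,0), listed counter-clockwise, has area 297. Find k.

The doubled signed area Σ (x_i y_{i+1} − x_{i+1} y_i) is linear in k.
With k=0 it equals 699; the coefficient of k is 7 (from the two edges through A_1).
So 7·k + 699 = 2·297 = 594 ⇒ k = -15.

-15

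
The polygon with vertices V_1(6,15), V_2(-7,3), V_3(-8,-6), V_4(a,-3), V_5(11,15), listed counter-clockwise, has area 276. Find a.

Write out the shoelace sum; only the two edges meeting at V_4 involve a:
2·Area = [((-8)·(-3) − a·(-6)) + (a·15 − 11·(-3))] + 264
       = 21·a + 321 = 552
⇒ a = 11.

11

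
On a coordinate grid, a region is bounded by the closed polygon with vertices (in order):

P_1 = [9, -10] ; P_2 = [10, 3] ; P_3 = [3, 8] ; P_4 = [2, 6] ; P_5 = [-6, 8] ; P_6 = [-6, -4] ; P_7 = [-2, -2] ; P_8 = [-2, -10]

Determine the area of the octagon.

227

P_1→P_2: (9)(3) − (10)(-10) = 127
P_2→P_3: (10)(8) − (3)(3) = 71
P_3→P_4: (3)(6) − (2)(8) = 2
P_4→P_5: (2)(8) − (-6)(6) = 52
P_5→P_6: (-6)(-4) − (-6)(8) = 72
P_6→P_7: (-6)(-2) − (-2)(-4) = 4
P_7→P_8: (-2)(-10) − (-2)(-2) = 16
P_8→P_1: (-2)(-10) − (9)(-10) = 110
Σ = 454
Area = |Σ|/2 = 227.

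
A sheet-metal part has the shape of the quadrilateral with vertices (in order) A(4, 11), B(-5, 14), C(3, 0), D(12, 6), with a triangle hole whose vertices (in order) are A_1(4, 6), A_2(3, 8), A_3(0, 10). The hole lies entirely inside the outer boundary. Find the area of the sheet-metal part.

Outer boundary:
Apply the shoelace (surveyor's) formula: 2A = Σ (x_i·y_{i+1} − x_{i+1}·y_i), indices taken mod 4.
Σ = (111) + (-42) + (18) + (108) = 195
Area = |Σ|/2 = 97.5.
Hole:
Cross-terms: 14, 30, -40  ⇒  Σ = 4
Area = |Σ|/2 = 2.
Net area = 97.5 − 2 = 95.5.

95.5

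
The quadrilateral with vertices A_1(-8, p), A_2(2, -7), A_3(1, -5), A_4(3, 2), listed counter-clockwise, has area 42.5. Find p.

-1

Write out the shoelace sum; only the two edges meeting at A_1 involve p:
2·Area = [(3·p − (-8)·2) + ((-8)·(-7) − 2·p)] + 14
       = 1·p + 86 = 85
⇒ p = -1.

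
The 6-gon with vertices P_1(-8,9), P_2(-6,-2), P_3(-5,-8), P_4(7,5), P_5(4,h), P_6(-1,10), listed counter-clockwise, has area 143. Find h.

7

Write out the shoelace sum; only the two edges meeting at P_5 involve h:
2·Area = [(7·h − 4·5) + (4·10 − (-1)·h)] + 210
       = 8·h + 230 = 286
⇒ h = 7.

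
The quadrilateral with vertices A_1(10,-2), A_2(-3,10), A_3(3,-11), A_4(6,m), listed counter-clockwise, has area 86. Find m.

-3

The doubled signed area Σ (x_i y_{i+1} − x_{i+1} y_i) is linear in m.
With m=0 it equals 151; the coefficient of m is -7 (from the two edges through A_4).
So -7·m + 151 = 2·86 = 172 ⇒ m = -3.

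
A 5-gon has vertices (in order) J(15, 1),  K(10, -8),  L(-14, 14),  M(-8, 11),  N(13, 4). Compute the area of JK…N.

183

Apply the surveyor's formula: 2A = Σ (x_i·y_{i+1} − x_{i+1}·y_i), indices taken mod 5.
Σ = (-130) + (28) + (-42) + (-175) + (-47) = -366
Area = |Σ|/2 = 183.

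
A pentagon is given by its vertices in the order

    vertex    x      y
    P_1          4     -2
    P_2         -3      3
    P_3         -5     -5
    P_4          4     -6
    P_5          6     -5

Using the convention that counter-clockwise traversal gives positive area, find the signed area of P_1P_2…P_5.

Apply Gauss's area formula: 2A = Σ (x_i·y_{i+1} − x_{i+1}·y_i), indices taken mod 5.
Σ = (6) + (30) + (50) + (16) + (8) = 110
Signed area = Σ/2 = 55 (positive ⇒ counter-clockwise traversal).

55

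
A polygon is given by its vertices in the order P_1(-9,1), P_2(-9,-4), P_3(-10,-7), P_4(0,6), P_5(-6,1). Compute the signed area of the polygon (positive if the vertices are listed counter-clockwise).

23.5

Apply the shoelace (surveyor's) formula: 2A = Σ (x_i·y_{i+1} − x_{i+1}·y_i), indices taken mod 5.
P_1→P_2: (-9)(-4) − (-9)(1) = 45
P_2→P_3: (-9)(-7) − (-10)(-4) = 23
P_3→P_4: (-10)(6) − (0)(-7) = -60
P_4→P_5: (0)(1) − (-6)(6) = 36
P_5→P_1: (-6)(1) − (-9)(1) = 3
Σ = 47
Signed area = Σ/2 = 23.5 (positive ⇒ counter-clockwise traversal).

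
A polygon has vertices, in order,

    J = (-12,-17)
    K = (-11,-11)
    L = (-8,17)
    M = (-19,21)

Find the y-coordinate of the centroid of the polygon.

101/15

Apply the surveyor's formula. First the cross-terms c_i = x_i·y_{i+1} − x_{i+1}·y_i:
  -55, -275, 155, 575  ⇒  2A = 400, A = 200.
Then Σ (y_i + y_{i+1})·c_i = 8080, so ȳ = 8080 / (6·200) = 101/15.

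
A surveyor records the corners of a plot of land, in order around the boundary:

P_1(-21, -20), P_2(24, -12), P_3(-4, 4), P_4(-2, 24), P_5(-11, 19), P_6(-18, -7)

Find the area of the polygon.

775

Σ = (732) + (48) + (-88) + (226) + (419) + (213) = 1550
Area = |Σ|/2 = 775.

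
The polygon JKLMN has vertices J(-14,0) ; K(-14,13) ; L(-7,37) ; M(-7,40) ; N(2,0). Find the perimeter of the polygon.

98

|JK| = √((0)² + (13)²) = √169 = 13
|KL| = √((7)² + (24)²) = √625 = 25
|LM| = √((0)² + (3)²) = √9 = 3
|MN| = √((9)² + (-40)²) = √1681 = 41
|NJ| = √((-16)² + (0)²) = √256 = 16
Perimeter = 13 + 25 + 3 + 41 + 16 = 98.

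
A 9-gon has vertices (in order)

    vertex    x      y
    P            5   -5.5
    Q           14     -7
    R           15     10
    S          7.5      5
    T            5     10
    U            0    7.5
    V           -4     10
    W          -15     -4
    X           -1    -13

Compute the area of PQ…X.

416

Apply the shoelace (surveyor's) formula: 2A = Σ (x_i·y_{i+1} − x_{i+1}·y_i), indices taken mod 9.
P→Q: (5)(-7) − (14)(-5.5) = 42
Q→R: (14)(10) − (15)(-7) = 245
R→S: (15)(5) − (7.5)(10) = 0
S→T: (7.5)(10) − (5)(5) = 50
T→U: (5)(7.5) − (0)(10) = 37.5
U→V: (0)(10) − (-4)(7.5) = 30
V→W: (-4)(-4) − (-15)(10) = 166
W→X: (-15)(-13) − (-1)(-4) = 191
X→P: (-1)(-5.5) − (5)(-13) = 70.5
Σ = 832
Area = |Σ|/2 = 416.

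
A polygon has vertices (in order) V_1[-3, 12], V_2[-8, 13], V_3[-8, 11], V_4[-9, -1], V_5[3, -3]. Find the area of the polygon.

118.5

Σ = (57) + (16) + (107) + (30) + (27) = 237
Area = |Σ|/2 = 118.5.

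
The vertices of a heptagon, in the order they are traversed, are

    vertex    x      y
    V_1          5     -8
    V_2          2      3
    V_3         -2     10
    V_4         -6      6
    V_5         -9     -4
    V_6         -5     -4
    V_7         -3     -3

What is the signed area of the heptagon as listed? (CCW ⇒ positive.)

Apply the shoelace (surveyor's) formula: 2A = Σ (x_i·y_{i+1} − x_{i+1}·y_i), indices taken mod 7.
V_1→V_2: (5)(3) − (2)(-8) = 31
V_2→V_3: (2)(10) − (-2)(3) = 26
V_3→V_4: (-2)(6) − (-6)(10) = 48
V_4→V_5: (-6)(-4) − (-9)(6) = 78
V_5→V_6: (-9)(-4) − (-5)(-4) = 16
V_6→V_7: (-5)(-3) − (-3)(-4) = 3
V_7→V_1: (-3)(-8) − (5)(-3) = 39
Σ = 241
Signed area = Σ/2 = 120.5 (positive ⇒ counter-clockwise traversal).

120.5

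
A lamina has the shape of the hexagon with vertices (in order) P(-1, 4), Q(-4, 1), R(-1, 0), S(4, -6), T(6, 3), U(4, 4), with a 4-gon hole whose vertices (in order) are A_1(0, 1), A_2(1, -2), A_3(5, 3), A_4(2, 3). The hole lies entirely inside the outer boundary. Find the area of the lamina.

Outer boundary:
Apply Gauss's area formula: 2A = Σ (x_i·y_{i+1} − x_{i+1}·y_i), indices taken mod 6.
P→Q: (-1)(1) − (-4)(4) = 15
Q→R: (-4)(0) − (-1)(1) = 1
R→S: (-1)(-6) − (4)(0) = 6
S→T: (4)(3) − (6)(-6) = 48
T→U: (6)(4) − (4)(3) = 12
U→P: (4)(4) − (-1)(4) = 20
Σ = 102
Area = |Σ|/2 = 51.
Hole:
A_1→A_2: (0)(-2) − (1)(1) = -1
A_2→A_3: (1)(3) − (5)(-2) = 13
A_3→A_4: (5)(3) − (2)(3) = 9
A_4→A_1: (2)(1) − (0)(3) = 2
Σ = 23
Area = |Σ|/2 = 11.5.
Net area = 51 − 11.5 = 39.5.

39.5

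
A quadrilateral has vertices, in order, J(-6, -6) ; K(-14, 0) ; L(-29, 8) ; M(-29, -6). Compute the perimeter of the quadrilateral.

|JK| = √((-8)² + (6)²) = √100 = 10
|KL| = √((-15)² + (8)²) = √289 = 17
|LM| = √((0)² + (-14)²) = √196 = 14
|MJ| = √((23)² + (0)²) = √529 = 23
Perimeter = 10 + 17 + 14 + 23 = 64.

64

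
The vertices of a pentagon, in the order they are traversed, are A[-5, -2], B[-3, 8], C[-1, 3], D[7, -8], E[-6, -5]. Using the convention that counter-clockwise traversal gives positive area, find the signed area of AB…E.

-78

Apply Gauss's area formula: 2A = Σ (x_i·y_{i+1} − x_{i+1}·y_i), indices taken mod 5.
Σ = (-46) + (-1) + (-13) + (-83) + (-13) = -156
Signed area = Σ/2 = -78 (negative ⇒ clockwise traversal).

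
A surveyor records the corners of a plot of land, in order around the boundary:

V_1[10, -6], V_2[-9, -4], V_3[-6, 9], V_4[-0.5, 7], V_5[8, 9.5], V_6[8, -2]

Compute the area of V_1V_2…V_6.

Apply the surveyor's formula: 2A = Σ (x_i·y_{i+1} − x_{i+1}·y_i), indices taken mod 6.
Cross-terms: -94, -105, -37.5, -60.75, -92, -28  ⇒  Σ = -417.25
Area = |Σ|/2 = 208.625.

208.625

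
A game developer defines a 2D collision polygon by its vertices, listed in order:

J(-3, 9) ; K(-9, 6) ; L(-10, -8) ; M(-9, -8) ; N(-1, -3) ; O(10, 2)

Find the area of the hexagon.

Apply the shoelace (surveyor's) formula: 2A = Σ (x_i·y_{i+1} − x_{i+1}·y_i), indices taken mod 6.
Cross-terms: 63, 132, 8, 19, 28, 96  ⇒  Σ = 346
Area = |Σ|/2 = 173.

173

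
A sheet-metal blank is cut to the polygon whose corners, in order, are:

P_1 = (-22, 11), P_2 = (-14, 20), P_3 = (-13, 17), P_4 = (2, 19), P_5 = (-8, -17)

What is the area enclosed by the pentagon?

Apply Gauss's area formula: 2A = Σ (x_i·y_{i+1} − x_{i+1}·y_i), indices taken mod 5.
Σ = (-286) + (22) + (-281) + (118) + (-462) = -889
Area = |Σ|/2 = 444.5.

444.5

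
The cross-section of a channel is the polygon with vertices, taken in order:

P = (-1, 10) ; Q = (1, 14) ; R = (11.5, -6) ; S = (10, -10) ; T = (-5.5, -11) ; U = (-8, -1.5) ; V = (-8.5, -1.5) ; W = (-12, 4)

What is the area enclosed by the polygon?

329.75

P→Q: (-1)(14) − (1)(10) = -24
Q→R: (1)(-6) − (11.5)(14) = -167
R→S: (11.5)(-10) − (10)(-6) = -55
S→T: (10)(-11) − (-5.5)(-10) = -165
T→U: (-5.5)(-1.5) − (-8)(-11) = -79.75
U→V: (-8)(-1.5) − (-8.5)(-1.5) = -0.75
V→W: (-8.5)(4) − (-12)(-1.5) = -52
W→P: (-12)(10) − (-1)(4) = -116
Σ = -659.5
Area = |Σ|/2 = 329.75.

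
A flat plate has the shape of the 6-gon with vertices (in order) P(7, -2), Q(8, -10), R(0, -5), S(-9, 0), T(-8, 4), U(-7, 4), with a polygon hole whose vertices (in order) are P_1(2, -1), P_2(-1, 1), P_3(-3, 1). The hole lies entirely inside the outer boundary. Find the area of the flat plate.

94.5

Outer boundary:
Apply the shoelace formula: 2A = Σ (x_i·y_{i+1} − x_{i+1}·y_i), indices taken mod 6.
Σ = (-54) + (-40) + (-45) + (-36) + (-4) + (-14) = -193
Area = |Σ|/2 = 96.5.
Hole:
Apply the shoelace (surveyor's) formula: 2A = Σ (x_i·y_{i+1} − x_{i+1}·y_i), indices taken mod 3.
P_1→P_2: (2)(1) − (-1)(-1) = 1
P_2→P_3: (-1)(1) − (-3)(1) = 2
P_3→P_1: (-3)(-1) − (2)(1) = 1
Σ = 4
Area = |Σ|/2 = 2.
Net area = 96.5 − 2 = 94.5.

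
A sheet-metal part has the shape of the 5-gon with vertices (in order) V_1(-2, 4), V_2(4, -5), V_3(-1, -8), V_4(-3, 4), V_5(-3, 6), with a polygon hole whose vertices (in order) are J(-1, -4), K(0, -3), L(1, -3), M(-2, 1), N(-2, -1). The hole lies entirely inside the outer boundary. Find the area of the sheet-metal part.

Outer boundary:
Apply the shoelace (surveyor's) formula: 2A = Σ (x_i·y_{i+1} − x_{i+1}·y_i), indices taken mod 5.
Σ = (-6) + (-37) + (-28) + (-6) + (0) = -77
Area = |Σ|/2 = 38.5.
Hole:
Apply the shoelace (surveyor's) formula: 2A = Σ (x_i·y_{i+1} − x_{i+1}·y_i), indices taken mod 5.
J→K: (-1)(-3) − (0)(-4) = 3
K→L: (0)(-3) − (1)(-3) = 3
L→M: (1)(1) − (-2)(-3) = -5
M→N: (-2)(-1) − (-2)(1) = 4
N→J: (-2)(-4) − (-1)(-1) = 7
Σ = 12
Area = |Σ|/2 = 6.
Net area = 38.5 − 6 = 32.5.

32.5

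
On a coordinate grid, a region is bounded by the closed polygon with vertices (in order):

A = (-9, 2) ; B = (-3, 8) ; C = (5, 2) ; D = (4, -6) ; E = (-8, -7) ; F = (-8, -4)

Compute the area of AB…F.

Apply the shoelace (surveyor's) formula: 2A = Σ (x_i·y_{i+1} − x_{i+1}·y_i), indices taken mod 6.
A→B: (-9)(8) − (-3)(2) = -66
B→C: (-3)(2) − (5)(8) = -46
C→D: (5)(-6) − (4)(2) = -38
D→E: (4)(-7) − (-8)(-6) = -76
E→F: (-8)(-4) − (-8)(-7) = -24
F→A: (-8)(2) − (-9)(-4) = -52
Σ = -302
Area = |Σ|/2 = 151.

151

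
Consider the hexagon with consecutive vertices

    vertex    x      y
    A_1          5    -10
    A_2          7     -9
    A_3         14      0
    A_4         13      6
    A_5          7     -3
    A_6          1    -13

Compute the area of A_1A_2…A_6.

60.5

Apply Gauss's area formula: 2A = Σ (x_i·y_{i+1} − x_{i+1}·y_i), indices taken mod 6.
Cross-terms: 25, 126, 84, -81, -88, 55  ⇒  Σ = 121
Area = |Σ|/2 = 60.5.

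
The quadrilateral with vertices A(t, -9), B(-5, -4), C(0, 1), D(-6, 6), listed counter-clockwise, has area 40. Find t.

-7

The doubled signed area Σ (x_i y_{i+1} − x_{i+1} y_i) is linear in t.
With t=0 it equals 10; the coefficient of t is -10 (from the two edges through A).
So -10·t + 10 = 2·40 = 80 ⇒ t = -7.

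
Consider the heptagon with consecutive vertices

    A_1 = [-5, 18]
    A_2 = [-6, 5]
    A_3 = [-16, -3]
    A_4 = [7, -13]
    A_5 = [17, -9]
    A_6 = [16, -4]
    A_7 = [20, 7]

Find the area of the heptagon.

Apply the shoelace formula: 2A = Σ (x_i·y_{i+1} − x_{i+1}·y_i), indices taken mod 7.
Cross-terms: 83, 98, 229, 158, 76, 192, 395  ⇒  Σ = 1231
Area = |Σ|/2 = 615.5.

615.5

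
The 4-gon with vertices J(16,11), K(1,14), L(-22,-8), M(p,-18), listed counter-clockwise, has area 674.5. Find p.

Write out the shoelace sum; only the two edges meeting at M involve p:
2·Area = [((-22)·(-18) − p·(-8)) + (p·11 − 16·(-18))] + 513
       = 19·p + 1197 = 1349
⇒ p = 8.

8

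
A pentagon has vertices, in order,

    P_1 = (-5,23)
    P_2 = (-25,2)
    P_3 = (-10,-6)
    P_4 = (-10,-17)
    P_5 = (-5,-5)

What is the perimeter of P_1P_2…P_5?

98

|P_1P_2| = √((-20)² + (-21)²) = √841 = 29
|P_2P_3| = √((15)² + (-8)²) = √289 = 17
|P_3P_4| = √((0)² + (-11)²) = √121 = 11
|P_4P_5| = √((5)² + (12)²) = √169 = 13
|P_5P_1| = √((0)² + (28)²) = √784 = 28
Perimeter = 29 + 17 + 11 + 13 + 28 = 98.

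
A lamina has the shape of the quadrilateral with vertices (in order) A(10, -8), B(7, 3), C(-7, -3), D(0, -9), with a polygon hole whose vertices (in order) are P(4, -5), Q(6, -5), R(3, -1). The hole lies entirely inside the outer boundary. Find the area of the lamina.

115.5

Outer boundary:
A→B: (10)(3) − (7)(-8) = 86
B→C: (7)(-3) − (-7)(3) = 0
C→D: (-7)(-9) − (0)(-3) = 63
D→A: (0)(-8) − (10)(-9) = 90
Σ = 239
Area = |Σ|/2 = 119.5.
Hole:
Σ = (10) + (9) + (-11) = 8
Area = |Σ|/2 = 4.
Net area = 119.5 − 4 = 115.5.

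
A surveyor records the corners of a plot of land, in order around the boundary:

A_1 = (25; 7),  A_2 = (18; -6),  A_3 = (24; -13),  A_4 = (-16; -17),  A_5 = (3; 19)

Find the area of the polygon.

844.5

Apply Gauss's area formula: 2A = Σ (x_i·y_{i+1} − x_{i+1}·y_i), indices taken mod 5.
Σ = (-276) + (-90) + (-616) + (-253) + (-454) = -1689
Area = |Σ|/2 = 844.5.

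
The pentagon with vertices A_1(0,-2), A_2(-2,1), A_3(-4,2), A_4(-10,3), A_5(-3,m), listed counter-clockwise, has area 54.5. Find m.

-9

Write out the shoelace sum; only the two edges meeting at A_5 involve m:
2·Area = [((-10)·m − (-3)·3) + ((-3)·(-2) − 0·m)] + 4
       = -10·m + 19 = 109
⇒ m = -9.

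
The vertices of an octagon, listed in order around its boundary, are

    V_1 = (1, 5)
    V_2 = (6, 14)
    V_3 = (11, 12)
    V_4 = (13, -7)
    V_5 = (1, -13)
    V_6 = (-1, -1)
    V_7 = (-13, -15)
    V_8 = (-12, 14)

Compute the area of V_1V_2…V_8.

Σ = (-16) + (-82) + (-233) + (-162) + (-14) + (2) + (-362) + (-74) = -941
Area = |Σ|/2 = 470.5.

470.5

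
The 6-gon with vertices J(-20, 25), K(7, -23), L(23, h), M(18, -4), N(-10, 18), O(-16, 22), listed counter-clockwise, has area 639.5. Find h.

Write out the shoelace sum; only the two edges meeting at L involve h:
2·Area = [(7·h − 23·(-23)) + (23·(-4) − 18·h)] + 677
       = -11·h + 1114 = 1279
⇒ h = -15.

-15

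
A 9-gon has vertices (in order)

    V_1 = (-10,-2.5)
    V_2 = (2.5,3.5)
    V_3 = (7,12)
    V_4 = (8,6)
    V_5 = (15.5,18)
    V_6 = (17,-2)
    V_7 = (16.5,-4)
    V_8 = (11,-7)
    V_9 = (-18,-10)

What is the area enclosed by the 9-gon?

380.375

Apply the shoelace formula: 2A = Σ (x_i·y_{i+1} − x_{i+1}·y_i), indices taken mod 9.
Σ = (-28.75) + (5.5) + (-54) + (51) + (-337) + (-35) + (-71.5) + (-236) + (-55) = -760.75
Area = |Σ|/2 = 380.375.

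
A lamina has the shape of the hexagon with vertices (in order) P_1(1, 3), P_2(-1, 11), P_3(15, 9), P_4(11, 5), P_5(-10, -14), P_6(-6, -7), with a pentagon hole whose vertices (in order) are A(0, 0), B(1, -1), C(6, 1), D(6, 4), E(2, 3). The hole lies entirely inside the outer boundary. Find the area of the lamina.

Outer boundary:
Apply the shoelace formula: 2A = Σ (x_i·y_{i+1} − x_{i+1}·y_i), indices taken mod 6.
Cross-terms: 14, -174, -24, -104, -14, -11  ⇒  Σ = -313
Area = |Σ|/2 = 156.5.
Hole:
Apply the surveyor's formula: 2A = Σ (x_i·y_{i+1} − x_{i+1}·y_i), indices taken mod 5.
Σ = (0) + (7) + (18) + (10) + (0) = 35
Area = |Σ|/2 = 17.5.
Net area = 156.5 − 17.5 = 139.

139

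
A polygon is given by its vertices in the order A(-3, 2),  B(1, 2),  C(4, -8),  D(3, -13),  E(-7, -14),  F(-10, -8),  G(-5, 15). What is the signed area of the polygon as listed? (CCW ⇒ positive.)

-212

Σ = (-8) + (-16) + (-28) + (-133) + (-84) + (-190) + (35) = -424
Signed area = Σ/2 = -212 (negative ⇒ clockwise traversal).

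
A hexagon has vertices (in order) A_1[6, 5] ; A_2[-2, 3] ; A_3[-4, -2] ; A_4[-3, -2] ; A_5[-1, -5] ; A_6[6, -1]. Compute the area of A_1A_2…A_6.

Apply Gauss's area formula: 2A = Σ (x_i·y_{i+1} − x_{i+1}·y_i), indices taken mod 6.
A_1→A_2: (6)(3) − (-2)(5) = 28
A_2→A_3: (-2)(-2) − (-4)(3) = 16
A_3→A_4: (-4)(-2) − (-3)(-2) = 2
A_4→A_5: (-3)(-5) − (-1)(-2) = 13
A_5→A_6: (-1)(-1) − (6)(-5) = 31
A_6→A_1: (6)(5) − (6)(-1) = 36
Σ = 126
Area = |Σ|/2 = 63.

63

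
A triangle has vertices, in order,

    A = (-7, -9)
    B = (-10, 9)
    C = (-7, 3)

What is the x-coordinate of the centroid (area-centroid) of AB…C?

Apply Gauss's area formula. First the cross-terms c_i = x_i·y_{i+1} − x_{i+1}·y_i:
  -153, 33, 84  ⇒  2A = -36, A = -18.
Then Σ (x_i + x_{i+1})·c_i = 864, so x̄ = 864 / (6·(-18)) = -8.

-8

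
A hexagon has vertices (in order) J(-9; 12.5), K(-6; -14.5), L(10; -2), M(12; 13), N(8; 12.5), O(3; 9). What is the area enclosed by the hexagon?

357.75

Apply the shoelace (surveyor's) formula: 2A = Σ (x_i·y_{i+1} − x_{i+1}·y_i), indices taken mod 6.
Σ = (205.5) + (157) + (154) + (46) + (34.5) + (118.5) = 715.5
Area = |Σ|/2 = 357.75.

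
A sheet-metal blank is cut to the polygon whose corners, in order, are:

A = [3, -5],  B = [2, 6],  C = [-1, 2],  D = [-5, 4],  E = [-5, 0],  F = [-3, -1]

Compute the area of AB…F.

43.5

Apply the surveyor's formula: 2A = Σ (x_i·y_{i+1} − x_{i+1}·y_i), indices taken mod 6.
Σ = (28) + (10) + (6) + (20) + (5) + (18) = 87
Area = |Σ|/2 = 43.5.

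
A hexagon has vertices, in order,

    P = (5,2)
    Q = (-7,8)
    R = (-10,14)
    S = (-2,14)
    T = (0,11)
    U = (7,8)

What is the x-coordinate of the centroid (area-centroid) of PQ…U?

Apply Gauss's area formula. First the cross-terms c_i = x_i·y_{i+1} − x_{i+1}·y_i:
  54, -18, -112, -22, -77, -26  ⇒  2A = -201, A = -100.5.
Then Σ (x_i + x_{i+1})·c_i = 735, so x̄ = 735 / (6·(-100.5)) = -245/201.

-245/201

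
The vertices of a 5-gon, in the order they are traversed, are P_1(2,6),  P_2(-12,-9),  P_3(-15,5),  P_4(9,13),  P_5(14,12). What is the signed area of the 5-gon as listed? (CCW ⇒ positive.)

Apply the shoelace (surveyor's) formula: 2A = Σ (x_i·y_{i+1} − x_{i+1}·y_i), indices taken mod 5.
P_1→P_2: (2)(-9) − (-12)(6) = 54
P_2→P_3: (-12)(5) − (-15)(-9) = -195
P_3→P_4: (-15)(13) − (9)(5) = -240
P_4→P_5: (9)(12) − (14)(13) = -74
P_5→P_1: (14)(6) − (2)(12) = 60
Σ = -395
Signed area = Σ/2 = -197.5 (negative ⇒ clockwise traversal).

-197.5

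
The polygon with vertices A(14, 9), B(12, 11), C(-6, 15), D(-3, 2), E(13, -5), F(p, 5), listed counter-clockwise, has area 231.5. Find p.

Write out the shoelace sum; only the two edges meeting at F involve p:
2·Area = [(13·5 − p·(-5)) + (p·9 − 14·5)] + 314
       = 14·p + 309 = 463
⇒ p = 11.

11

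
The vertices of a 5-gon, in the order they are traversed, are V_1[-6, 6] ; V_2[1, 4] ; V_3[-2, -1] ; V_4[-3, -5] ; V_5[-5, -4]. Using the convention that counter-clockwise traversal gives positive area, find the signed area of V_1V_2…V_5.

-41.5

Apply Gauss's area formula: 2A = Σ (x_i·y_{i+1} − x_{i+1}·y_i), indices taken mod 5.
Σ = (-30) + (7) + (7) + (-13) + (-54) = -83
Signed area = Σ/2 = -41.5 (negative ⇒ clockwise traversal).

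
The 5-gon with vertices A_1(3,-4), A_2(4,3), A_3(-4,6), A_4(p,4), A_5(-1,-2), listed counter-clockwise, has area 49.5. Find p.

Write out the shoelace sum; only the two edges meeting at A_4 involve p:
2·Area = [((-4)·4 − p·6) + (p·(-2) − (-1)·4)] + 71
       = -8·p + 59 = 99
⇒ p = -5.

-5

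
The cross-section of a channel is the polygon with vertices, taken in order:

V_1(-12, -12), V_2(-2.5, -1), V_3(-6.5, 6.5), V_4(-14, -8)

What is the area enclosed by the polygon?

Apply the surveyor's formula: 2A = Σ (x_i·y_{i+1} − x_{i+1}·y_i), indices taken mod 4.
Σ = (-18) + (-22.75) + (143) + (72) = 174.25
Area = |Σ|/2 = 87.125.

87.125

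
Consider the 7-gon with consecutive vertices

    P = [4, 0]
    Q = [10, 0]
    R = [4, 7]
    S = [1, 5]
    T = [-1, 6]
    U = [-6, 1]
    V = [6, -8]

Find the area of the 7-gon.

101.5

Apply the shoelace formula: 2A = Σ (x_i·y_{i+1} − x_{i+1}·y_i), indices taken mod 7.
Σ = (0) + (70) + (13) + (11) + (35) + (42) + (32) = 203
Area = |Σ|/2 = 101.5.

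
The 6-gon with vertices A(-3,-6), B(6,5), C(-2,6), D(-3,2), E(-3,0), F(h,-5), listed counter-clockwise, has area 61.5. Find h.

The doubled signed area Σ (x_i y_{i+1} − x_{i+1} y_i) is linear in h.
With h=0 it equals 87; the coefficient of h is -6 (from the two edges through F).
So -6·h + 87 = 2·61.5 = 123 ⇒ h = -6.

-6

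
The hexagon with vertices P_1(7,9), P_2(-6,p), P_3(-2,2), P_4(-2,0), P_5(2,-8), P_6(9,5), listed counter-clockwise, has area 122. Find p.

Write out the shoelace sum; only the two edges meeting at P_2 involve p:
2·Area = [(7·p − (-6)·9) + ((-6)·2 − (-2)·p)] + 148
       = 9·p + 190 = 244
⇒ p = 6.

6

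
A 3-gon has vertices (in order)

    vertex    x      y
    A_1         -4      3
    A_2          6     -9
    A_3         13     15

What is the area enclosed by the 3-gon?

162

Apply the surveyor's formula: 2A = Σ (x_i·y_{i+1} − x_{i+1}·y_i), indices taken mod 3.
Σ = (18) + (207) + (99) = 324
Area = |Σ|/2 = 162.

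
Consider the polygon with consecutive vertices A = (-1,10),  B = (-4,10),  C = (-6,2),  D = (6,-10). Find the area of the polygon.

90

Apply the surveyor's formula: 2A = Σ (x_i·y_{i+1} − x_{i+1}·y_i), indices taken mod 4.
Σ = (30) + (52) + (48) + (50) = 180
Area = |Σ|/2 = 90.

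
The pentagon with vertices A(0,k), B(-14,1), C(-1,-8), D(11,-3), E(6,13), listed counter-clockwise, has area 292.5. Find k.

The doubled signed area Σ (x_i y_{i+1} − x_{i+1} y_i) is linear in k.
With k=0 it equals 365; the coefficient of k is 20 (from the two edges through A).
So 20·k + 365 = 2·292.5 = 585 ⇒ k = 11.

11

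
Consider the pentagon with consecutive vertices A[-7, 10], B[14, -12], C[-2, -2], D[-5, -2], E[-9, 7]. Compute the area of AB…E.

Σ = (-56) + (-52) + (-6) + (-53) + (-41) = -208
Area = |Σ|/2 = 104.

104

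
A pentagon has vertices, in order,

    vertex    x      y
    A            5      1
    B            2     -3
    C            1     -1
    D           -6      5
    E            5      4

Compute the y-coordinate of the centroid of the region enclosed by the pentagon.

490/243

Apply the shoelace (surveyor's) formula. First the cross-terms c_i = x_i·y_{i+1} − x_{i+1}·y_i:
  -17, 1, -1, -49, -15  ⇒  2A = -81, A = -40.5.
Then Σ (y_i + y_{i+1})·c_i = -490, so ȳ = -490 / (6·(-40.5)) = 490/243.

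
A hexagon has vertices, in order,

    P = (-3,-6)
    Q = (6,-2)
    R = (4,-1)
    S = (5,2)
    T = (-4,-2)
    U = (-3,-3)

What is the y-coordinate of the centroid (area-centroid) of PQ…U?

Apply Gauss's area formula. First the cross-terms c_i = x_i·y_{i+1} − x_{i+1}·y_i:
  42, 2, 13, -2, 6, 9  ⇒  2A = 70, A = 35.
Then Σ (y_i + y_{i+1})·c_i = -440, so ȳ = -440 / (6·35) = -44/21.

-44/21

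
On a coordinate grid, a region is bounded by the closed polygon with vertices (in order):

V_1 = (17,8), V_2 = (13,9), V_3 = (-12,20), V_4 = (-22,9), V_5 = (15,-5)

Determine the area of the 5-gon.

V_1→V_2: (17)(9) − (13)(8) = 49
V_2→V_3: (13)(20) − (-12)(9) = 368
V_3→V_4: (-12)(9) − (-22)(20) = 332
V_4→V_5: (-22)(-5) − (15)(9) = -25
V_5→V_1: (15)(8) − (17)(-5) = 205
Σ = 929
Area = |Σ|/2 = 464.5.

464.5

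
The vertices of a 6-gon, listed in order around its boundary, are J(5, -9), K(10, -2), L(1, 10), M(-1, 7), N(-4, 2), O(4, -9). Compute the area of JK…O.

Apply Gauss's area formula: 2A = Σ (x_i·y_{i+1} − x_{i+1}·y_i), indices taken mod 6.
Σ = (80) + (102) + (17) + (26) + (28) + (9) = 262
Area = |Σ|/2 = 131.

131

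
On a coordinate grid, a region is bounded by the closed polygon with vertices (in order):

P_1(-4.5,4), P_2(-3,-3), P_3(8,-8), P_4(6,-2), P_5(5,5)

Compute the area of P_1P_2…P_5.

Apply the shoelace formula: 2A = Σ (x_i·y_{i+1} − x_{i+1}·y_i), indices taken mod 5.
P_1→P_2: (-4.5)(-3) − (-3)(4) = 25.5
P_2→P_3: (-3)(-8) − (8)(-3) = 48
P_3→P_4: (8)(-2) − (6)(-8) = 32
P_4→P_5: (6)(5) − (5)(-2) = 40
P_5→P_1: (5)(4) − (-4.5)(5) = 42.5
Σ = 188
Area = |Σ|/2 = 94.

94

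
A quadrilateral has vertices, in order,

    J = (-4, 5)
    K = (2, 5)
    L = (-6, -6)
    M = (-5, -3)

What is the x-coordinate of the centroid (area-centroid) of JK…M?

-151/61

Apply the shoelace formula. First the cross-terms c_i = x_i·y_{i+1} − x_{i+1}·y_i:
  -30, 18, -12, -37  ⇒  2A = -61, A = -30.5.
Then Σ (x_i + x_{i+1})·c_i = 453, so x̄ = 453 / (6·(-30.5)) = -151/61.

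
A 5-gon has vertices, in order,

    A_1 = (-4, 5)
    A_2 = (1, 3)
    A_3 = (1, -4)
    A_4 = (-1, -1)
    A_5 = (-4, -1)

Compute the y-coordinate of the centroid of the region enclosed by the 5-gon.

97/84

Apply the surveyor's formula. First the cross-terms c_i = x_i·y_{i+1} − x_{i+1}·y_i:
  -17, -7, -5, -3, -24  ⇒  2A = -56, A = -28.
Then Σ (y_i + y_{i+1})·c_i = -194, so ȳ = -194 / (6·(-28)) = 97/84.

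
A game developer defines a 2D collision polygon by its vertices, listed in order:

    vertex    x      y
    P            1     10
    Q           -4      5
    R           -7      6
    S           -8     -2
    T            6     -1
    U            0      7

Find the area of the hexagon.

86.5

P→Q: (1)(5) − (-4)(10) = 45
Q→R: (-4)(6) − (-7)(5) = 11
R→S: (-7)(-2) − (-8)(6) = 62
S→T: (-8)(-1) − (6)(-2) = 20
T→U: (6)(7) − (0)(-1) = 42
U→P: (0)(10) − (1)(7) = -7
Σ = 173
Area = |Σ|/2 = 86.5.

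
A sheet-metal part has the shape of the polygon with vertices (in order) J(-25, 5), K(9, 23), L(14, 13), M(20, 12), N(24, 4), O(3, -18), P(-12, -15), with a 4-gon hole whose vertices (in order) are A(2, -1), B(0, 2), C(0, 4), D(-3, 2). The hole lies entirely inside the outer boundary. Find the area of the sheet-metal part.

Outer boundary:
Σ = (-620) + (-205) + (-92) + (-208) + (-444) + (-261) + (-435) = -2265
Area = |Σ|/2 = 1132.5.
Hole:
Apply Gauss's area formula: 2A = Σ (x_i·y_{i+1} − x_{i+1}·y_i), indices taken mod 4.
A→B: (2)(2) − (0)(-1) = 4
B→C: (0)(4) − (0)(2) = 0
C→D: (0)(2) − (-3)(4) = 12
D→A: (-3)(-1) − (2)(2) = -1
Σ = 15
Area = |Σ|/2 = 7.5.
Net area = 1132.5 − 7.5 = 1125.

1125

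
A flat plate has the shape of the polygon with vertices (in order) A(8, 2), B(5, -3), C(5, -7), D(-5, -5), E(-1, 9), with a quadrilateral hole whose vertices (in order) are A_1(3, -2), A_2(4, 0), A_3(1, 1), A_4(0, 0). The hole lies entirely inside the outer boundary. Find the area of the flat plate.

113

Outer boundary:
Apply the shoelace formula: 2A = Σ (x_i·y_{i+1} − x_{i+1}·y_i), indices taken mod 5.
Σ = (-34) + (-20) + (-60) + (-50) + (-74) = -238
Area = |Σ|/2 = 119.
Hole:
A_1→A_2: (3)(0) − (4)(-2) = 8
A_2→A_3: (4)(1) − (1)(0) = 4
A_3→A_4: (1)(0) − (0)(1) = 0
A_4→A_1: (0)(-2) − (3)(0) = 0
Σ = 12
Area = |Σ|/2 = 6.
Net area = 119 − 6 = 113.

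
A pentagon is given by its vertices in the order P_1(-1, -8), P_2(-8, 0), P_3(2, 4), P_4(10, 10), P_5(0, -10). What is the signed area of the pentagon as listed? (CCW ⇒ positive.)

-113

Σ = (-64) + (-32) + (-20) + (-100) + (-10) = -226
Signed area = Σ/2 = -113 (negative ⇒ clockwise traversal).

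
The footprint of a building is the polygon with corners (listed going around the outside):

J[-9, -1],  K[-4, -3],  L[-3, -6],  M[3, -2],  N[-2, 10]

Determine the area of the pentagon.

90

Apply Gauss's area formula: 2A = Σ (x_i·y_{i+1} − x_{i+1}·y_i), indices taken mod 5.
J→K: (-9)(-3) − (-4)(-1) = 23
K→L: (-4)(-6) − (-3)(-3) = 15
L→M: (-3)(-2) − (3)(-6) = 24
M→N: (3)(10) − (-2)(-2) = 26
N→J: (-2)(-1) − (-9)(10) = 92
Σ = 180
Area = |Σ|/2 = 90.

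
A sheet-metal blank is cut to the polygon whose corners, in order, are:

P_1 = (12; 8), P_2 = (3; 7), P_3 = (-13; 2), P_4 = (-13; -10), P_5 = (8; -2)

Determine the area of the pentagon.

253.5

Σ = (60) + (97) + (156) + (106) + (88) = 507
Area = |Σ|/2 = 253.5.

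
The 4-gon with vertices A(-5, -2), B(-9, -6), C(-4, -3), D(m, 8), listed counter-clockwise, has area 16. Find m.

9

Write out the shoelace sum; only the two edges meeting at D involve m:
2·Area = [((-4)·8 − m·(-3)) + (m·(-2) − (-5)·8)] + 15
       = 1·m + 23 = 32
⇒ m = 9.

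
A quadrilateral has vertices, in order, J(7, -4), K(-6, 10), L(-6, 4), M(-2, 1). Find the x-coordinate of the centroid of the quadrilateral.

Apply the shoelace formula. First the cross-terms c_i = x_i·y_{i+1} − x_{i+1}·y_i:
  46, 36, 2, 1  ⇒  2A = 85, A = 42.5.
Then Σ (x_i + x_{i+1})·c_i = -397, so x̄ = -397 / (6·42.5) = -397/255.

-397/255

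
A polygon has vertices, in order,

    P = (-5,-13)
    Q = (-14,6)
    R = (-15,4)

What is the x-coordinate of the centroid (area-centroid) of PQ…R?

Apply the shoelace (surveyor's) formula. First the cross-terms c_i = x_i·y_{i+1} − x_{i+1}·y_i:
  -212, 34, 215  ⇒  2A = 37, A = 18.5.
Then Σ (x_i + x_{i+1})·c_i = -1258, so x̄ = -1258 / (6·18.5) = -34/3.

-34/3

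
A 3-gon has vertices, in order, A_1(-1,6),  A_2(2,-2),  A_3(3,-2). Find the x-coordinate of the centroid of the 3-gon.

4/3

Apply Gauss's area formula. First the cross-terms c_i = x_i·y_{i+1} − x_{i+1}·y_i:
  -10, 2, 16  ⇒  2A = 8, A = 4.
Then Σ (x_i + x_{i+1})·c_i = 32, so x̄ = 32 / (6·4) = 4/3.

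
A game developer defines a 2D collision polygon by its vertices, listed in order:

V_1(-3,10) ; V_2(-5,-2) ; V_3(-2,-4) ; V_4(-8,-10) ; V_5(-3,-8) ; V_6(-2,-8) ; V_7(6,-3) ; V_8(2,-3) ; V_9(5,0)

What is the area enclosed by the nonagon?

Apply the shoelace formula: 2A = Σ (x_i·y_{i+1} − x_{i+1}·y_i), indices taken mod 9.
Cross-terms: 56, 16, -12, 34, 8, 54, -12, 15, 50  ⇒  Σ = 209
Area = |Σ|/2 = 104.5.

104.5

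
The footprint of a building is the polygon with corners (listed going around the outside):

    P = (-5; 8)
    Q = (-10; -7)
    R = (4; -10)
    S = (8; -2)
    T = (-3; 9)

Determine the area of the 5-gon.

Apply the surveyor's formula: 2A = Σ (x_i·y_{i+1} − x_{i+1}·y_i), indices taken mod 5.
Cross-terms: 115, 128, 72, 66, 21  ⇒  Σ = 402
Area = |Σ|/2 = 201.

201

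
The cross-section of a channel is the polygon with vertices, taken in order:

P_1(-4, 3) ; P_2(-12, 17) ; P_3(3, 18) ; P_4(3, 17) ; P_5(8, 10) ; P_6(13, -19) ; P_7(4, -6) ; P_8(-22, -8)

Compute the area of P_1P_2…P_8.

Apply the surveyor's formula: 2A = Σ (x_i·y_{i+1} − x_{i+1}·y_i), indices taken mod 8.
Σ = (-32) + (-267) + (-3) + (-106) + (-282) + (-2) + (-164) + (-98) = -954
Area = |Σ|/2 = 477.

477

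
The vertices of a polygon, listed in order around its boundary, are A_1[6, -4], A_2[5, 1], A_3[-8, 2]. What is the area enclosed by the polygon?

Apply Gauss's area formula: 2A = Σ (x_i·y_{i+1} − x_{i+1}·y_i), indices taken mod 3.
Cross-terms: 26, 18, 20  ⇒  Σ = 64
Area = |Σ|/2 = 32.

32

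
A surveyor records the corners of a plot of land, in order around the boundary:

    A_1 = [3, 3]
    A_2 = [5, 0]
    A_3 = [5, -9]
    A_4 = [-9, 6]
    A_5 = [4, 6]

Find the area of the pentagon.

97.5

Apply the surveyor's formula: 2A = Σ (x_i·y_{i+1} − x_{i+1}·y_i), indices taken mod 5.
A_1→A_2: (3)(0) − (5)(3) = -15
A_2→A_3: (5)(-9) − (5)(0) = -45
A_3→A_4: (5)(6) − (-9)(-9) = -51
A_4→A_5: (-9)(6) − (4)(6) = -78
A_5→A_1: (4)(3) − (3)(6) = -6
Σ = -195
Area = |Σ|/2 = 97.5.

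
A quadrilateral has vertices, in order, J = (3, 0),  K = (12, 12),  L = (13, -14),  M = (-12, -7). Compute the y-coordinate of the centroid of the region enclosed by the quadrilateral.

Apply the shoelace (surveyor's) formula. First the cross-terms c_i = x_i·y_{i+1} − x_{i+1}·y_i:
  36, -324, -259, 21  ⇒  2A = -526, A = -263.
Then Σ (y_i + y_{i+1})·c_i = 6372, so ȳ = 6372 / (6·(-263)) = -1062/263.

-1062/263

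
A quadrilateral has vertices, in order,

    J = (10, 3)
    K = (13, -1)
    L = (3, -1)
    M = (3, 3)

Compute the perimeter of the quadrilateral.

26

|JK| = √((3)² + (-4)²) = √25 = 5
|KL| = √((-10)² + (0)²) = √100 = 10
|LM| = √((0)² + (4)²) = √16 = 4
|MJ| = √((7)² + (0)²) = √49 = 7
Perimeter = 5 + 10 + 4 + 7 = 26.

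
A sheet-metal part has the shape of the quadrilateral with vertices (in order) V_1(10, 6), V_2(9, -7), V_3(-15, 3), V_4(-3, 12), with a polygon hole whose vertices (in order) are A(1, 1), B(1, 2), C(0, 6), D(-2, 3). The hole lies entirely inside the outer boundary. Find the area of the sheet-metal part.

248.5

Outer boundary:
Apply the shoelace formula: 2A = Σ (x_i·y_{i+1} − x_{i+1}·y_i), indices taken mod 4.
Σ = (-124) + (-78) + (-171) + (-138) = -511
Area = |Σ|/2 = 255.5.
Hole:
Apply the surveyor's formula: 2A = Σ (x_i·y_{i+1} − x_{i+1}·y_i), indices taken mod 4.
Σ = (1) + (6) + (12) + (-5) = 14
Area = |Σ|/2 = 7.
Net area = 255.5 − 7 = 248.5.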